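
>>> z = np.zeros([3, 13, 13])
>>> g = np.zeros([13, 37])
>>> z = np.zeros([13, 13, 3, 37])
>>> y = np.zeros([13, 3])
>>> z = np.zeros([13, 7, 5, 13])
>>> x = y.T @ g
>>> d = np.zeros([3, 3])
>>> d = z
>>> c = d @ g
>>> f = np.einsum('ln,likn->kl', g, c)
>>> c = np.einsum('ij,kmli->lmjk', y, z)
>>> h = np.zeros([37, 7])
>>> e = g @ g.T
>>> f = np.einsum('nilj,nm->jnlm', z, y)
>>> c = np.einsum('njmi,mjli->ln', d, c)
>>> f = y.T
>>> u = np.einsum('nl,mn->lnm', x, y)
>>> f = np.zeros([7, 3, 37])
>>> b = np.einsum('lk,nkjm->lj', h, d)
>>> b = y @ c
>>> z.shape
(13, 7, 5, 13)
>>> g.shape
(13, 37)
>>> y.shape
(13, 3)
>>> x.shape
(3, 37)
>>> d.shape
(13, 7, 5, 13)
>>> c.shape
(3, 13)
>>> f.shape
(7, 3, 37)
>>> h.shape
(37, 7)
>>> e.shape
(13, 13)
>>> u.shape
(37, 3, 13)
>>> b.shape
(13, 13)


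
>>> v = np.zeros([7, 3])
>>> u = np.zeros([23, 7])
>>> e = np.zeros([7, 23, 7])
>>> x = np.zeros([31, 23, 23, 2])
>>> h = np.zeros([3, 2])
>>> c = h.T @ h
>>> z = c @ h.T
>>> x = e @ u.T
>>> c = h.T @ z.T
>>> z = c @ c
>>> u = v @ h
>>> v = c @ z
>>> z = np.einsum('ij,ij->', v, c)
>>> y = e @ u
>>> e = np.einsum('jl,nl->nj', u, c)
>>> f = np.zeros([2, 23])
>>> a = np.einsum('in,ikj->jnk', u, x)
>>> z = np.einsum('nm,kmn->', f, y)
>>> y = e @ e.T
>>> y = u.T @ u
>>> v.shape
(2, 2)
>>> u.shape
(7, 2)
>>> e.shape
(2, 7)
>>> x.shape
(7, 23, 23)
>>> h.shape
(3, 2)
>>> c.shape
(2, 2)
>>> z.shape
()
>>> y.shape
(2, 2)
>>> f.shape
(2, 23)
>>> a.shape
(23, 2, 23)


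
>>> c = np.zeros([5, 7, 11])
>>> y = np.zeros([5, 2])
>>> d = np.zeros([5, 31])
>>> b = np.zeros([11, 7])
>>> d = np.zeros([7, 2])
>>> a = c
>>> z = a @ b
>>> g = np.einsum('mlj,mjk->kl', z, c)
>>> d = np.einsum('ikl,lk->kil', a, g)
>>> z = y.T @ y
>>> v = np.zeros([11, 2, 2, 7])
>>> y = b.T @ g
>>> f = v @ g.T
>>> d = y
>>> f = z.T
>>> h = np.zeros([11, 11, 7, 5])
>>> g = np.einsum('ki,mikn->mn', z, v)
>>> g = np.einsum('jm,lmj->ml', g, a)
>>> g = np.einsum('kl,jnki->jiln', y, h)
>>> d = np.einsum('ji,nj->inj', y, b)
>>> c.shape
(5, 7, 11)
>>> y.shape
(7, 7)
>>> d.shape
(7, 11, 7)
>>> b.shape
(11, 7)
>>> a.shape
(5, 7, 11)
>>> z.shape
(2, 2)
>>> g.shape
(11, 5, 7, 11)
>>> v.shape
(11, 2, 2, 7)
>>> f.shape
(2, 2)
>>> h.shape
(11, 11, 7, 5)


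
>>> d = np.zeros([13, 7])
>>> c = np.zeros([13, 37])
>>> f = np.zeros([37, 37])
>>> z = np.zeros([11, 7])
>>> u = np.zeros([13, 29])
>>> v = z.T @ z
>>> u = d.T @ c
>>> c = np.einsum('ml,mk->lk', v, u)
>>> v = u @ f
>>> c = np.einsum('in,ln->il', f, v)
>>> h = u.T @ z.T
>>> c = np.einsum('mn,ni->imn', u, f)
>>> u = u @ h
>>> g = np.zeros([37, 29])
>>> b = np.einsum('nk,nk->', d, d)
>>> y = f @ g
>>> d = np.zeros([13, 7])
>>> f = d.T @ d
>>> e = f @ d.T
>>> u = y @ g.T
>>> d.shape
(13, 7)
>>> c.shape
(37, 7, 37)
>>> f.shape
(7, 7)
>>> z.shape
(11, 7)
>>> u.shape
(37, 37)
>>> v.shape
(7, 37)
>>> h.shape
(37, 11)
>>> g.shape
(37, 29)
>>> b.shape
()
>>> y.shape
(37, 29)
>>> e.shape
(7, 13)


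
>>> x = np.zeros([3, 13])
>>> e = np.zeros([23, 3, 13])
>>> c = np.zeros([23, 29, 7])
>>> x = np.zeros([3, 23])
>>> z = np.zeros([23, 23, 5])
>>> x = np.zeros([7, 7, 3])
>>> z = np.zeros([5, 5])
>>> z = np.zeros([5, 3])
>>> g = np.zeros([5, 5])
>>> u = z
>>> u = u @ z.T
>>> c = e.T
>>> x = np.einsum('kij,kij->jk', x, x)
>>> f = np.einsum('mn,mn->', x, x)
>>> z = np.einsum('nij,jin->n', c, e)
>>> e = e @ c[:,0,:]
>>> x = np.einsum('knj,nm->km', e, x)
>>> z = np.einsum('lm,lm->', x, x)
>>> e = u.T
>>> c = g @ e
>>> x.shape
(23, 7)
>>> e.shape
(5, 5)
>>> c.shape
(5, 5)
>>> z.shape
()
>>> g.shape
(5, 5)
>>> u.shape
(5, 5)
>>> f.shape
()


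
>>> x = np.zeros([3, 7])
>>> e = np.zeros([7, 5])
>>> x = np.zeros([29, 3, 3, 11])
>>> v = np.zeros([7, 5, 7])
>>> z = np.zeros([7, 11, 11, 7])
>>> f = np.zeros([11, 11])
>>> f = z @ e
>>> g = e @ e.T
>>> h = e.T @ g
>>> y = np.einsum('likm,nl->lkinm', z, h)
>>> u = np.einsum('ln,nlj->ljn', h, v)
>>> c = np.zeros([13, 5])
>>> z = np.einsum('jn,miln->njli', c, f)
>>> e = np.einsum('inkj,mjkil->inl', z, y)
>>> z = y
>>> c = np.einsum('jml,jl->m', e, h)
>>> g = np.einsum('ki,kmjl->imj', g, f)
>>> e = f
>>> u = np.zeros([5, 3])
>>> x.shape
(29, 3, 3, 11)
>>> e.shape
(7, 11, 11, 5)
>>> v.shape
(7, 5, 7)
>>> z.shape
(7, 11, 11, 5, 7)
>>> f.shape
(7, 11, 11, 5)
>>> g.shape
(7, 11, 11)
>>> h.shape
(5, 7)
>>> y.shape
(7, 11, 11, 5, 7)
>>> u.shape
(5, 3)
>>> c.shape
(13,)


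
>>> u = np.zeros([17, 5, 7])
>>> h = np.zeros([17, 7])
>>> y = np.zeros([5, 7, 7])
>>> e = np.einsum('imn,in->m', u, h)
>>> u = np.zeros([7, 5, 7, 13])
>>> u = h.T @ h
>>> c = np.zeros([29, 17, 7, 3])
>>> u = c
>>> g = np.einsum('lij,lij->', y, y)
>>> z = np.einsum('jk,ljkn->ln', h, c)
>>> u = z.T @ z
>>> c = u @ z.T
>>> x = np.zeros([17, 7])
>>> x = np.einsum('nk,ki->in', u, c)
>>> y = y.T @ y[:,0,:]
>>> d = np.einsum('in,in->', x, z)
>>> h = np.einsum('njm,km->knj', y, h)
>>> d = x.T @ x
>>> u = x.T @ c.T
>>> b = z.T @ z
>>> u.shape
(3, 3)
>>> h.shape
(17, 7, 7)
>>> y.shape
(7, 7, 7)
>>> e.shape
(5,)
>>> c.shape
(3, 29)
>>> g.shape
()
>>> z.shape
(29, 3)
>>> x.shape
(29, 3)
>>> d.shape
(3, 3)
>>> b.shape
(3, 3)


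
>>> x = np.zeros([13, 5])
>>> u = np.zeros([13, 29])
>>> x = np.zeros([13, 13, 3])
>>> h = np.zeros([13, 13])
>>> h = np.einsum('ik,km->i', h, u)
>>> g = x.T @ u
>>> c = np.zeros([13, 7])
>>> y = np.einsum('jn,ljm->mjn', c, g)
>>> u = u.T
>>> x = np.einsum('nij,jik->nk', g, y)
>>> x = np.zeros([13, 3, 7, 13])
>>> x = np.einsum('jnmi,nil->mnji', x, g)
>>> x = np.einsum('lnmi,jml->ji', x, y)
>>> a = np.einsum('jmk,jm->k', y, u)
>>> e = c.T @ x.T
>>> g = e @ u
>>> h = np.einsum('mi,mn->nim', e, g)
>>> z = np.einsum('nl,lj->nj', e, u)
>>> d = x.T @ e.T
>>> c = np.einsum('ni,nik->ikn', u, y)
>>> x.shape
(29, 13)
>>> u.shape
(29, 13)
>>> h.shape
(13, 29, 7)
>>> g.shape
(7, 13)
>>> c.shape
(13, 7, 29)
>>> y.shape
(29, 13, 7)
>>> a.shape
(7,)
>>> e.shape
(7, 29)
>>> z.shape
(7, 13)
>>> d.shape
(13, 7)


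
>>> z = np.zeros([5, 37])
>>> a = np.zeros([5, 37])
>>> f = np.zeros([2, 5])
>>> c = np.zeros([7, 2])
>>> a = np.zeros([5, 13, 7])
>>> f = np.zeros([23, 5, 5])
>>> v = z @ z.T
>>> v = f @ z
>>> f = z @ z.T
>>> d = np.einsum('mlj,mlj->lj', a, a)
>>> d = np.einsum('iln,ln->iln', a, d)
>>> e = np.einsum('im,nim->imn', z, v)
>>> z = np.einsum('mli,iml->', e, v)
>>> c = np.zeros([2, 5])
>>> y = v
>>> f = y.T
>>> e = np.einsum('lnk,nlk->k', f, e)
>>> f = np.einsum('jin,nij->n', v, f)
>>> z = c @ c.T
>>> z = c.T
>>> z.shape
(5, 2)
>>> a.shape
(5, 13, 7)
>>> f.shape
(37,)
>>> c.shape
(2, 5)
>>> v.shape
(23, 5, 37)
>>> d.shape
(5, 13, 7)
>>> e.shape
(23,)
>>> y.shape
(23, 5, 37)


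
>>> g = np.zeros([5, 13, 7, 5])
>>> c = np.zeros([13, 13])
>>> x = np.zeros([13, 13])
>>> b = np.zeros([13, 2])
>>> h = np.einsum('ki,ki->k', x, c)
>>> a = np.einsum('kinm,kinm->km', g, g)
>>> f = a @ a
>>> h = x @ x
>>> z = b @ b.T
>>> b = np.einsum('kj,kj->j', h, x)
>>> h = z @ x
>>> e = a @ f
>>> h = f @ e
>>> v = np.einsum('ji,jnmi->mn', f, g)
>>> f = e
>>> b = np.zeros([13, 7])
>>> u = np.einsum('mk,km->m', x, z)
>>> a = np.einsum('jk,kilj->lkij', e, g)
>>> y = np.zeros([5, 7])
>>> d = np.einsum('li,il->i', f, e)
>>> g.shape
(5, 13, 7, 5)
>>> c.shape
(13, 13)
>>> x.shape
(13, 13)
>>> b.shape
(13, 7)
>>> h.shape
(5, 5)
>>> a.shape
(7, 5, 13, 5)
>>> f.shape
(5, 5)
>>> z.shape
(13, 13)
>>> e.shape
(5, 5)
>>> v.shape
(7, 13)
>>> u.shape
(13,)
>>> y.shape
(5, 7)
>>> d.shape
(5,)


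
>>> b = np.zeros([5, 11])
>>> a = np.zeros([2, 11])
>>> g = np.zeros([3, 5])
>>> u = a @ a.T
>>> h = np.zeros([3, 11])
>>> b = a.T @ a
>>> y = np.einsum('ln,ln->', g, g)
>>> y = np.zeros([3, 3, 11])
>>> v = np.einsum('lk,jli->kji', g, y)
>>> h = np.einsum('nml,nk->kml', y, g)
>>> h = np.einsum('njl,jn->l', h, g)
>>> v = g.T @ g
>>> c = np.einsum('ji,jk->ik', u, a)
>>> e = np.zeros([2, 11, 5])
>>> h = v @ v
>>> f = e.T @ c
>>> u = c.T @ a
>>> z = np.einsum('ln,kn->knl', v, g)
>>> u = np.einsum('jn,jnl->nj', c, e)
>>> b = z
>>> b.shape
(3, 5, 5)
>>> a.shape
(2, 11)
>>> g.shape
(3, 5)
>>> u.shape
(11, 2)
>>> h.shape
(5, 5)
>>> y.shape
(3, 3, 11)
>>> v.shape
(5, 5)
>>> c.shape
(2, 11)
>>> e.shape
(2, 11, 5)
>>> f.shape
(5, 11, 11)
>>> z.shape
(3, 5, 5)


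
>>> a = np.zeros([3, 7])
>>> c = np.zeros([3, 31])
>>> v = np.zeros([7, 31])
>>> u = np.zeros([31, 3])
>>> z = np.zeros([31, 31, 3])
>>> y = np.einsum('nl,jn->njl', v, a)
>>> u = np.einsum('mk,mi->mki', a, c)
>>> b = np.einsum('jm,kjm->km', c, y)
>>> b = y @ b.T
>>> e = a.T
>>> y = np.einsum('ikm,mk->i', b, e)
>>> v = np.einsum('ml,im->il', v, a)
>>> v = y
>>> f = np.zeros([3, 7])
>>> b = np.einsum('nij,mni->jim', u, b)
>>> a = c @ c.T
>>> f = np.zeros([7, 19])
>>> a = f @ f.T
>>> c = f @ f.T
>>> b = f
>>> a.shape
(7, 7)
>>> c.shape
(7, 7)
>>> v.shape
(7,)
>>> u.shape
(3, 7, 31)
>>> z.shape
(31, 31, 3)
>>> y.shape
(7,)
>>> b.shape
(7, 19)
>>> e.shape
(7, 3)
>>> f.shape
(7, 19)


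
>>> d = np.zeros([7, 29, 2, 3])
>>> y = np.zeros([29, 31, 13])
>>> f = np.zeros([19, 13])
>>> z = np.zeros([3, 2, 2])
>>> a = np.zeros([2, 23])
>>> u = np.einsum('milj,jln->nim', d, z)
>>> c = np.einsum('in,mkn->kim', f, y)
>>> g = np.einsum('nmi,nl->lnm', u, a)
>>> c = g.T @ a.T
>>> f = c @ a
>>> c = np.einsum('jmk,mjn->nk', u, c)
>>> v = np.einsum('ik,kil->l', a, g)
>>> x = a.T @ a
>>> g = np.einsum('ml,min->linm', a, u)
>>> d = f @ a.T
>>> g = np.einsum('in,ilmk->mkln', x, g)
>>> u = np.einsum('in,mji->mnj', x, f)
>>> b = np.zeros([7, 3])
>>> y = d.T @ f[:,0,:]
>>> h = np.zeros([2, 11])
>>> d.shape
(29, 2, 2)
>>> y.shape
(2, 2, 23)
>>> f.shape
(29, 2, 23)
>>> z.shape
(3, 2, 2)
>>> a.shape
(2, 23)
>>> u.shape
(29, 23, 2)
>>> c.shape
(2, 7)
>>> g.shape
(7, 2, 29, 23)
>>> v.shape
(29,)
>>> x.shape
(23, 23)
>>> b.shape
(7, 3)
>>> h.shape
(2, 11)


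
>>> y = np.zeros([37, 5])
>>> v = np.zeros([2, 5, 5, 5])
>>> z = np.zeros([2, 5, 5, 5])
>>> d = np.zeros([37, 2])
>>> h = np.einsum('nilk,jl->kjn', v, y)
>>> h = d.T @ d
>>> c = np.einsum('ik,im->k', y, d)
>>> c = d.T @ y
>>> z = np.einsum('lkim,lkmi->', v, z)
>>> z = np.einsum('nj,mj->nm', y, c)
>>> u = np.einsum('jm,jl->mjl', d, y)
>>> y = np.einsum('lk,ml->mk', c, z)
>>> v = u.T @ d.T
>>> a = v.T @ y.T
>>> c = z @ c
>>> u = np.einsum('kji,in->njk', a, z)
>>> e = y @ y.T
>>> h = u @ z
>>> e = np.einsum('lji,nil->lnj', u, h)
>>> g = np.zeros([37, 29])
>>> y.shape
(37, 5)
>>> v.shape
(5, 37, 37)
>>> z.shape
(37, 2)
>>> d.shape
(37, 2)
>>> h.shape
(2, 37, 2)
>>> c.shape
(37, 5)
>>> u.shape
(2, 37, 37)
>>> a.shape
(37, 37, 37)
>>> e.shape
(2, 2, 37)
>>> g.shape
(37, 29)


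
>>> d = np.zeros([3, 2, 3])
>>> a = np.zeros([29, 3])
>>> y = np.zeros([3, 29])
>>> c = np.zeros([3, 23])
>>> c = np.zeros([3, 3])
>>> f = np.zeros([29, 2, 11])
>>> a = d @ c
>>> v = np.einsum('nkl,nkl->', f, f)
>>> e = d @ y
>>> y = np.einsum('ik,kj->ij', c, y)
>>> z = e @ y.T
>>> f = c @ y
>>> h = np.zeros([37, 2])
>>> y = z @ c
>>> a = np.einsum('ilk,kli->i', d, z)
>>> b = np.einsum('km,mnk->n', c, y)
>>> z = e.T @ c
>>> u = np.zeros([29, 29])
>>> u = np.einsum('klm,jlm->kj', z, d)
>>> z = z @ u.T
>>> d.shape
(3, 2, 3)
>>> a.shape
(3,)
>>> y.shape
(3, 2, 3)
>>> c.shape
(3, 3)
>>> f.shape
(3, 29)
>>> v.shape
()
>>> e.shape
(3, 2, 29)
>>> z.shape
(29, 2, 29)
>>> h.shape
(37, 2)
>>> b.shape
(2,)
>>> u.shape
(29, 3)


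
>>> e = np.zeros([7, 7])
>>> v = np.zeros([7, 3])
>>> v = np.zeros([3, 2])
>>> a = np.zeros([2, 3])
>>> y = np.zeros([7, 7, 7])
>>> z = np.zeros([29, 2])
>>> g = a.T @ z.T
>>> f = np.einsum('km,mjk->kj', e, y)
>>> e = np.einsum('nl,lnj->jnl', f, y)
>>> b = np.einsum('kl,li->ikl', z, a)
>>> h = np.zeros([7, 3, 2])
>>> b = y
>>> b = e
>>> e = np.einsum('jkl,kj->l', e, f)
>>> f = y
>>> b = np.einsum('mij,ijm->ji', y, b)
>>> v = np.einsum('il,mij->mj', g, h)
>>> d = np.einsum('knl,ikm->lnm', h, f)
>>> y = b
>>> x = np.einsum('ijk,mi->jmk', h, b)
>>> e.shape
(7,)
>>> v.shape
(7, 2)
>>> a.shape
(2, 3)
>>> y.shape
(7, 7)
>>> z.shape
(29, 2)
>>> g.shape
(3, 29)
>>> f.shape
(7, 7, 7)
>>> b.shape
(7, 7)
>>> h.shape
(7, 3, 2)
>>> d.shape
(2, 3, 7)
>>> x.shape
(3, 7, 2)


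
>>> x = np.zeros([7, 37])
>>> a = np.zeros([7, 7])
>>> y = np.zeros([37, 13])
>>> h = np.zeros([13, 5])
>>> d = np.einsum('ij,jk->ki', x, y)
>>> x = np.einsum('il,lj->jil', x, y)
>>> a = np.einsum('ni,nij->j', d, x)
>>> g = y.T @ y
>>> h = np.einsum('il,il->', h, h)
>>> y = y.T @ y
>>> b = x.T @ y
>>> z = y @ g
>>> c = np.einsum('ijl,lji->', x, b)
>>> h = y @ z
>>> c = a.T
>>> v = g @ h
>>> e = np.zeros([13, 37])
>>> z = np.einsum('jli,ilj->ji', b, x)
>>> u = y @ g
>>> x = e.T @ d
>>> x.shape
(37, 7)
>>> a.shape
(37,)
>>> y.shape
(13, 13)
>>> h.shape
(13, 13)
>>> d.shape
(13, 7)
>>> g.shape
(13, 13)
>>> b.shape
(37, 7, 13)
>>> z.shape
(37, 13)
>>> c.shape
(37,)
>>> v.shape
(13, 13)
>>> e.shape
(13, 37)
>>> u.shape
(13, 13)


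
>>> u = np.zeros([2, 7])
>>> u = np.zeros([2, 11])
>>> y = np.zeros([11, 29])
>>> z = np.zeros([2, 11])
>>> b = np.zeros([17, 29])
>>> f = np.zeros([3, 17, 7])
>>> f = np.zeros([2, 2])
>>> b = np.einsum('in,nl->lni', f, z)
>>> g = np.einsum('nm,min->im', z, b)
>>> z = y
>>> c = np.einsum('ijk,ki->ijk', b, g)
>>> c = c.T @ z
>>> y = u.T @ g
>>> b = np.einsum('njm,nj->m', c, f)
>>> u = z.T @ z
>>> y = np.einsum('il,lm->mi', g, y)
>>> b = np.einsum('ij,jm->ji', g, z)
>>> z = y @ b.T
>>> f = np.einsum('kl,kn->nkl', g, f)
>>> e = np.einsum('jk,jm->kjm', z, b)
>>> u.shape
(29, 29)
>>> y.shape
(11, 2)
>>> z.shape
(11, 11)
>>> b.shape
(11, 2)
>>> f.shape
(2, 2, 11)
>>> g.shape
(2, 11)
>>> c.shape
(2, 2, 29)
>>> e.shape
(11, 11, 2)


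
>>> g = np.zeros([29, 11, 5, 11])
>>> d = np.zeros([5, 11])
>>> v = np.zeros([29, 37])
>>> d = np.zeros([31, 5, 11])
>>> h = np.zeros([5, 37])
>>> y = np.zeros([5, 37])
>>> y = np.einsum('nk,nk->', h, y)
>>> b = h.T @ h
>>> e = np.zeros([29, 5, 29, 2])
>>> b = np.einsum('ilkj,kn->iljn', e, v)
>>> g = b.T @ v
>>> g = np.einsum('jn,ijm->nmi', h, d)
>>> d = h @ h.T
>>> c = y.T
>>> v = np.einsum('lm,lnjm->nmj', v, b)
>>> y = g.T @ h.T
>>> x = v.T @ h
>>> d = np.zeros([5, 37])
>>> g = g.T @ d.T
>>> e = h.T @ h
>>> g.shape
(31, 11, 5)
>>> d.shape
(5, 37)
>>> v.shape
(5, 37, 2)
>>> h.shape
(5, 37)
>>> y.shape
(31, 11, 5)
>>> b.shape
(29, 5, 2, 37)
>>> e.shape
(37, 37)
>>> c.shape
()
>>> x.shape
(2, 37, 37)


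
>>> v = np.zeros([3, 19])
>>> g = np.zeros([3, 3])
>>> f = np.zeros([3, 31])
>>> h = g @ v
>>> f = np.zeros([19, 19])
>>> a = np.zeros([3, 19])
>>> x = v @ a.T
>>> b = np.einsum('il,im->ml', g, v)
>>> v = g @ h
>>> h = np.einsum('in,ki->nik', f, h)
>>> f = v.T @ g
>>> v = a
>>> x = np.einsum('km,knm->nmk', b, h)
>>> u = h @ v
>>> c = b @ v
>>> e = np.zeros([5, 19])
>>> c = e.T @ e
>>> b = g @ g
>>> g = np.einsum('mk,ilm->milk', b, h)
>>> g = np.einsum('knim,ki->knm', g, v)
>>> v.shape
(3, 19)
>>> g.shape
(3, 19, 3)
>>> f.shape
(19, 3)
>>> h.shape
(19, 19, 3)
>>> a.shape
(3, 19)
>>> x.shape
(19, 3, 19)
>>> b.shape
(3, 3)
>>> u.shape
(19, 19, 19)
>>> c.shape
(19, 19)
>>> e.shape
(5, 19)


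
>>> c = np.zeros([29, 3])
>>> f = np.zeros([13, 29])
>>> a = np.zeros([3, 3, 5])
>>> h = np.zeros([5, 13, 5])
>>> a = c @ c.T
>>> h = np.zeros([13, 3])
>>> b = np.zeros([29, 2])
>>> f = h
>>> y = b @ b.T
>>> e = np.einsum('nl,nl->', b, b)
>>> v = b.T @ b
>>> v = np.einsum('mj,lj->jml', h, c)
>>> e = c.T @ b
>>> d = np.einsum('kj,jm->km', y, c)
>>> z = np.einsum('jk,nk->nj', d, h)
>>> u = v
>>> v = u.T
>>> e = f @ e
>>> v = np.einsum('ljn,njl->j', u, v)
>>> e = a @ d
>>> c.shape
(29, 3)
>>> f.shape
(13, 3)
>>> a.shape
(29, 29)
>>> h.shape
(13, 3)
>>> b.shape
(29, 2)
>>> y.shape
(29, 29)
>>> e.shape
(29, 3)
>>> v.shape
(13,)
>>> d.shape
(29, 3)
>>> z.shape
(13, 29)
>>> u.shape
(3, 13, 29)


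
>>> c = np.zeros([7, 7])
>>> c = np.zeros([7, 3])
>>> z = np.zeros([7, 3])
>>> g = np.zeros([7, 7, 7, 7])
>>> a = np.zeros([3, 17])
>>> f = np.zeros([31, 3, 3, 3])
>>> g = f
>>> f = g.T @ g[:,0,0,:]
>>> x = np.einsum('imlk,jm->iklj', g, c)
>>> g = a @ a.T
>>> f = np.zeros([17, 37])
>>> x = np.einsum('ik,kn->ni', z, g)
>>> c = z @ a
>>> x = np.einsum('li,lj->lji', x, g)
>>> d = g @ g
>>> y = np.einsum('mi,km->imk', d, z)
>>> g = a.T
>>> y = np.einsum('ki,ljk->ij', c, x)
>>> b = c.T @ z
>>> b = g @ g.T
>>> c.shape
(7, 17)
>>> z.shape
(7, 3)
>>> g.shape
(17, 3)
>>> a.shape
(3, 17)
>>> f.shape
(17, 37)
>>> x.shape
(3, 3, 7)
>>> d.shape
(3, 3)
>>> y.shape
(17, 3)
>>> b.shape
(17, 17)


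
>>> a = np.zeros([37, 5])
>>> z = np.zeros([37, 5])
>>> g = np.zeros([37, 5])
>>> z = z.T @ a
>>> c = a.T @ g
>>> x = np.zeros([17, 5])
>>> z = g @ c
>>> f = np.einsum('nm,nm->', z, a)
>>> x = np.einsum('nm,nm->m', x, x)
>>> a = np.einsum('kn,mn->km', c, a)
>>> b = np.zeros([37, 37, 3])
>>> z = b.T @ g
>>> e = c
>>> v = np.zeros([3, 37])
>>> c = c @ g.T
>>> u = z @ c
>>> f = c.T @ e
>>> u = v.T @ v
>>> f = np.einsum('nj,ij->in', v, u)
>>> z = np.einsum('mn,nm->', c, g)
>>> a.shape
(5, 37)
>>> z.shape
()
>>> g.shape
(37, 5)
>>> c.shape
(5, 37)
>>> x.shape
(5,)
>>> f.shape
(37, 3)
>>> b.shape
(37, 37, 3)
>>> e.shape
(5, 5)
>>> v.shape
(3, 37)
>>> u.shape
(37, 37)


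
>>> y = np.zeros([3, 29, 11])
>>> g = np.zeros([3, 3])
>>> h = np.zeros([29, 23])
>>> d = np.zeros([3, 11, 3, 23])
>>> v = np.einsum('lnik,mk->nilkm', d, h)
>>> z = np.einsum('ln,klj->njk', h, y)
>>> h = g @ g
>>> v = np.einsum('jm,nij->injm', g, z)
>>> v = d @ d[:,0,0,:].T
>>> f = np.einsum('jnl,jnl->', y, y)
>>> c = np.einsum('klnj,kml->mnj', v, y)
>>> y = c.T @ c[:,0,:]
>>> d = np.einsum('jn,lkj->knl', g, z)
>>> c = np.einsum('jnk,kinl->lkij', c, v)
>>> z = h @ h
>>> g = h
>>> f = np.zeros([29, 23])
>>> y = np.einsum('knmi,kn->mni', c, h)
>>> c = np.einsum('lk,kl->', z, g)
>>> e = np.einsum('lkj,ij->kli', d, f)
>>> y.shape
(11, 3, 29)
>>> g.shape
(3, 3)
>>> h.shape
(3, 3)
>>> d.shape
(11, 3, 23)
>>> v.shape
(3, 11, 3, 3)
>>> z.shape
(3, 3)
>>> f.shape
(29, 23)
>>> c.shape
()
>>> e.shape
(3, 11, 29)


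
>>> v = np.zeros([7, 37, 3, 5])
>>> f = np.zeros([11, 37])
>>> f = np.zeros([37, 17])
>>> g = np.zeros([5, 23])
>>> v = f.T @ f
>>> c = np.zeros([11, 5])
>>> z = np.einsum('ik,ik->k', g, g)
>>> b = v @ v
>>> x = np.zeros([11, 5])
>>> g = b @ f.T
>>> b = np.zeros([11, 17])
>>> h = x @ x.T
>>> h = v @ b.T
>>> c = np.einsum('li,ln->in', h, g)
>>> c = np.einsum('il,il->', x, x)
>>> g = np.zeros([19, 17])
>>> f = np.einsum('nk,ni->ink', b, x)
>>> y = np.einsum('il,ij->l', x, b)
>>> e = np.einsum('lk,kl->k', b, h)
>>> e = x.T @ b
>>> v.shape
(17, 17)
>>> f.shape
(5, 11, 17)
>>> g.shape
(19, 17)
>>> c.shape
()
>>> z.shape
(23,)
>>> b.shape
(11, 17)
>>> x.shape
(11, 5)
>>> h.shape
(17, 11)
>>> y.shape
(5,)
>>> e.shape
(5, 17)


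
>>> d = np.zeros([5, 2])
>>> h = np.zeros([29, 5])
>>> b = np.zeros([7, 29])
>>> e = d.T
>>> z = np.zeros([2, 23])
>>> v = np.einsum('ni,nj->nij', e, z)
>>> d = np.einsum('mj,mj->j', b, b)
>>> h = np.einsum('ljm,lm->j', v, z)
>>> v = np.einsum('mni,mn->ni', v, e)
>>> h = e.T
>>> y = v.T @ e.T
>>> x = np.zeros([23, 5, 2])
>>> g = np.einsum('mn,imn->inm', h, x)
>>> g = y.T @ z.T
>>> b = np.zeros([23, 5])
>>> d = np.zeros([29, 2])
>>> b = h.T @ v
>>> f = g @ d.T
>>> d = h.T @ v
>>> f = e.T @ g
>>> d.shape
(2, 23)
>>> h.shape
(5, 2)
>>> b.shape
(2, 23)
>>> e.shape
(2, 5)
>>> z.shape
(2, 23)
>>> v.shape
(5, 23)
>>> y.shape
(23, 2)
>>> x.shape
(23, 5, 2)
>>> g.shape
(2, 2)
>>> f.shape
(5, 2)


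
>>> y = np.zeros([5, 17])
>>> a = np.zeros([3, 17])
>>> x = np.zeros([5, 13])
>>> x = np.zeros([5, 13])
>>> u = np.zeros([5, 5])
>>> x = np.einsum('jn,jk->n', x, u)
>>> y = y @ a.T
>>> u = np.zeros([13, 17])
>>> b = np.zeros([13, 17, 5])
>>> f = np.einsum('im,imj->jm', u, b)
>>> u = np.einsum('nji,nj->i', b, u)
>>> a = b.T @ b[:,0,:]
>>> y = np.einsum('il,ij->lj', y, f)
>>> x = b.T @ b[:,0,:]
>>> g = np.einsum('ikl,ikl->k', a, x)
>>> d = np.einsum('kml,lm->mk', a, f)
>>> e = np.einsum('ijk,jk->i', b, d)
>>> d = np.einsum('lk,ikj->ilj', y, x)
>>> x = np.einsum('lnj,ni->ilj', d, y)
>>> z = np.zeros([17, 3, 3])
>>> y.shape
(3, 17)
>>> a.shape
(5, 17, 5)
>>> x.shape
(17, 5, 5)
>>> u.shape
(5,)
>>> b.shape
(13, 17, 5)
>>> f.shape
(5, 17)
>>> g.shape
(17,)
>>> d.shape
(5, 3, 5)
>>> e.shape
(13,)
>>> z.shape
(17, 3, 3)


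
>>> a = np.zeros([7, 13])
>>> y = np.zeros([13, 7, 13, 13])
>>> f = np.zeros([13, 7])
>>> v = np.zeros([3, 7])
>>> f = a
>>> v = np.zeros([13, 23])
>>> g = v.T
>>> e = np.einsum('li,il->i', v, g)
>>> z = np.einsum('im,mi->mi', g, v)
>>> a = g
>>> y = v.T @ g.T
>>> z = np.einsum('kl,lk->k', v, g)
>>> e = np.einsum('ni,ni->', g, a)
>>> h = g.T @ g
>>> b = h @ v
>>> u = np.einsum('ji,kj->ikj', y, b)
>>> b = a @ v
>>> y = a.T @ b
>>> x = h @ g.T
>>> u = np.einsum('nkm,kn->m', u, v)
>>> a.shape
(23, 13)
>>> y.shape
(13, 23)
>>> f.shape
(7, 13)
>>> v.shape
(13, 23)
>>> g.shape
(23, 13)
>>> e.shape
()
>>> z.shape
(13,)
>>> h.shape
(13, 13)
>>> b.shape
(23, 23)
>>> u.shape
(23,)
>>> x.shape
(13, 23)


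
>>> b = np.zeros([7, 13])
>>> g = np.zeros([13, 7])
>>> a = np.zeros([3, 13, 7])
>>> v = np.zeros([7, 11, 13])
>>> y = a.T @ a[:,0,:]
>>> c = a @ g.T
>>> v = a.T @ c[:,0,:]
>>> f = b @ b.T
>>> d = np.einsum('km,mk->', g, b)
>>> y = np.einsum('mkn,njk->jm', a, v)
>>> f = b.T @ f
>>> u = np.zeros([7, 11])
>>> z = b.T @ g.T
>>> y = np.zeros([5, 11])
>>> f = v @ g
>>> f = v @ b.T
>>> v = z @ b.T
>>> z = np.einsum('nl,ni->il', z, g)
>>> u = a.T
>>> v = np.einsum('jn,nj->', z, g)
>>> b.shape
(7, 13)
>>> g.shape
(13, 7)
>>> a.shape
(3, 13, 7)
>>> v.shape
()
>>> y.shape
(5, 11)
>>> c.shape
(3, 13, 13)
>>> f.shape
(7, 13, 7)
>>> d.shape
()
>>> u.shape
(7, 13, 3)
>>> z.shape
(7, 13)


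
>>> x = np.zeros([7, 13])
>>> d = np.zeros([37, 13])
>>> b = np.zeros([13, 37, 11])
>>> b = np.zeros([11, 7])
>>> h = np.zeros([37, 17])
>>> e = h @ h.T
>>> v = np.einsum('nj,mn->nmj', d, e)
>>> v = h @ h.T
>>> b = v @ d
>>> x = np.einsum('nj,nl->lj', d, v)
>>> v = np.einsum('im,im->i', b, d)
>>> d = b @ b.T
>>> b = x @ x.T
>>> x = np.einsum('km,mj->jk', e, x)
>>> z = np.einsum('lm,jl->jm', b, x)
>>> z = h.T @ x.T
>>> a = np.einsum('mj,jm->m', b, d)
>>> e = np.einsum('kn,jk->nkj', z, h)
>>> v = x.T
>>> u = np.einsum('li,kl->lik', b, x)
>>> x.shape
(13, 37)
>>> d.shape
(37, 37)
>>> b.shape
(37, 37)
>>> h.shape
(37, 17)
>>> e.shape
(13, 17, 37)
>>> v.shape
(37, 13)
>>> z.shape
(17, 13)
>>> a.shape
(37,)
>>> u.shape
(37, 37, 13)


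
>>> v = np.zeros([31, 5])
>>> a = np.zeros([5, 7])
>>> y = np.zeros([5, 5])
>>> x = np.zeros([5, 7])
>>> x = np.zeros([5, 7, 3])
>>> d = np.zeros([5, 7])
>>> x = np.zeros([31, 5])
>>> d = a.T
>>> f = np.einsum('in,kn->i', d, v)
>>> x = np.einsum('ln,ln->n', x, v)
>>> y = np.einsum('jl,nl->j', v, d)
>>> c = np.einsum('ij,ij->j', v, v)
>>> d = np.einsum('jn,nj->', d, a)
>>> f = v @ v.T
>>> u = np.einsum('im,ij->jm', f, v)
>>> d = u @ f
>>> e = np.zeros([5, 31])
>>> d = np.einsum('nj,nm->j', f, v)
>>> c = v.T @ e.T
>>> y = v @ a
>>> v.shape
(31, 5)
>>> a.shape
(5, 7)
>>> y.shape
(31, 7)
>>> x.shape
(5,)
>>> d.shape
(31,)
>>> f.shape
(31, 31)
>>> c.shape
(5, 5)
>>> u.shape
(5, 31)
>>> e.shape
(5, 31)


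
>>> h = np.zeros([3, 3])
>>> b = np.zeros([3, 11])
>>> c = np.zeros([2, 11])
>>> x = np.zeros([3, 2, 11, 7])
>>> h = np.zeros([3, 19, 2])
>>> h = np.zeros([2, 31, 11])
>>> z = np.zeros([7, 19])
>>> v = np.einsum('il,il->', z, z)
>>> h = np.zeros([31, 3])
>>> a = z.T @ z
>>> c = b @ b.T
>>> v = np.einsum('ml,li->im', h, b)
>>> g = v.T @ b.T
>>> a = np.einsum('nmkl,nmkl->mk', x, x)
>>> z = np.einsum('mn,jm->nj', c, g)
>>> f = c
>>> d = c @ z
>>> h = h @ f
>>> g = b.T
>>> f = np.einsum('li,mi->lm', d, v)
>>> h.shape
(31, 3)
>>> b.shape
(3, 11)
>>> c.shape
(3, 3)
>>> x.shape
(3, 2, 11, 7)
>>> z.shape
(3, 31)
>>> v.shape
(11, 31)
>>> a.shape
(2, 11)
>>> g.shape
(11, 3)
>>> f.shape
(3, 11)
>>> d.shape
(3, 31)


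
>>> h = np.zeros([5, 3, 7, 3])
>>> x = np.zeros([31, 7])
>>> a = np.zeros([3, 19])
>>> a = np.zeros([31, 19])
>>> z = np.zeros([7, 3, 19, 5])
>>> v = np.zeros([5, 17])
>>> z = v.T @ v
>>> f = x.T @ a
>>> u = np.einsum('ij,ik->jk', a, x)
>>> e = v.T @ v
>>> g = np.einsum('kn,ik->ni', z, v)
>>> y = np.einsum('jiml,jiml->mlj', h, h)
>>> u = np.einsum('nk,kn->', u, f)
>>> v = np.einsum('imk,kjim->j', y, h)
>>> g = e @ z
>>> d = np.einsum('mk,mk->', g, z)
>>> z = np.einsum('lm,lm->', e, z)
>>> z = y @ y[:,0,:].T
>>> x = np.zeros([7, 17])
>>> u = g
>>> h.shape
(5, 3, 7, 3)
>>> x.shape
(7, 17)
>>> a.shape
(31, 19)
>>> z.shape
(7, 3, 7)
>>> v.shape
(3,)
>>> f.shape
(7, 19)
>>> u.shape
(17, 17)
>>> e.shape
(17, 17)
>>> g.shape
(17, 17)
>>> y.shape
(7, 3, 5)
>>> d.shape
()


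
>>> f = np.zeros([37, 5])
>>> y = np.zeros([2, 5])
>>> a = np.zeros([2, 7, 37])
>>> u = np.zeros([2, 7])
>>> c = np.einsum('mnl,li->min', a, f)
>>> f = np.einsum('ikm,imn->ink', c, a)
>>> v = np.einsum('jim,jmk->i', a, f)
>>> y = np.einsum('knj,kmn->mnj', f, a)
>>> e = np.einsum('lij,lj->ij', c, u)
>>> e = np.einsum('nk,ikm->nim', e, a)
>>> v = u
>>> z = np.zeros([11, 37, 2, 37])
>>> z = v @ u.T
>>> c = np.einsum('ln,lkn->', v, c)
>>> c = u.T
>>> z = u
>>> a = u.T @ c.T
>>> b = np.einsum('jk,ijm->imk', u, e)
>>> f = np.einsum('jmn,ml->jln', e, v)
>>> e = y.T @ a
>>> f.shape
(5, 7, 37)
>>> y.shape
(7, 37, 5)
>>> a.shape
(7, 7)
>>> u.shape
(2, 7)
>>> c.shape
(7, 2)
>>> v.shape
(2, 7)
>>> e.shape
(5, 37, 7)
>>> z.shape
(2, 7)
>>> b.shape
(5, 37, 7)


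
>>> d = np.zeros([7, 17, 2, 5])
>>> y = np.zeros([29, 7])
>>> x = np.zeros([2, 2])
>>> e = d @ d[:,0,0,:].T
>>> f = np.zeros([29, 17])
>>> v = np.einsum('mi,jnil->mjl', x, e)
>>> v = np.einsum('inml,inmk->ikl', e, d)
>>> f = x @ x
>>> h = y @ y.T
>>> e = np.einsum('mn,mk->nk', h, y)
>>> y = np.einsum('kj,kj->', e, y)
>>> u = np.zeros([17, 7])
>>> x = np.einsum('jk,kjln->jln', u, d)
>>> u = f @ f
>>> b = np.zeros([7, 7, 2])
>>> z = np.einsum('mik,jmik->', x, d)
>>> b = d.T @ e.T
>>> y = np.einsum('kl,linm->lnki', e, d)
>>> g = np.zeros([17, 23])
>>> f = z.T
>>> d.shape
(7, 17, 2, 5)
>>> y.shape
(7, 2, 29, 17)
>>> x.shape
(17, 2, 5)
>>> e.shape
(29, 7)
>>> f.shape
()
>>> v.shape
(7, 5, 7)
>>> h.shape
(29, 29)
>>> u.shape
(2, 2)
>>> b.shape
(5, 2, 17, 29)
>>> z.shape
()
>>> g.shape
(17, 23)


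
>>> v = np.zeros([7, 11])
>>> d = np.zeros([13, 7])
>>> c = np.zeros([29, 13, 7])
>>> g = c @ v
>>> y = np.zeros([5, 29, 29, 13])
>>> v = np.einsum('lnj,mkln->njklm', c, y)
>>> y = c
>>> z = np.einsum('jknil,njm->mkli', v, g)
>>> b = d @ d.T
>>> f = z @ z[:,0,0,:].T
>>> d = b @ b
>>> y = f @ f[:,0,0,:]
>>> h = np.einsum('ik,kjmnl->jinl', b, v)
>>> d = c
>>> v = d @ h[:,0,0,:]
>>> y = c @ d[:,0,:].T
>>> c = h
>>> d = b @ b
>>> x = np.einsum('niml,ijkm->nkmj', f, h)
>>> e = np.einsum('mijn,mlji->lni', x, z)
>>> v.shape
(29, 13, 5)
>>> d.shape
(13, 13)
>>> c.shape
(7, 13, 29, 5)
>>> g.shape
(29, 13, 11)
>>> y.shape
(29, 13, 29)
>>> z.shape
(11, 7, 5, 29)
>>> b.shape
(13, 13)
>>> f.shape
(11, 7, 5, 11)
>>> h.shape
(7, 13, 29, 5)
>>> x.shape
(11, 29, 5, 13)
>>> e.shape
(7, 13, 29)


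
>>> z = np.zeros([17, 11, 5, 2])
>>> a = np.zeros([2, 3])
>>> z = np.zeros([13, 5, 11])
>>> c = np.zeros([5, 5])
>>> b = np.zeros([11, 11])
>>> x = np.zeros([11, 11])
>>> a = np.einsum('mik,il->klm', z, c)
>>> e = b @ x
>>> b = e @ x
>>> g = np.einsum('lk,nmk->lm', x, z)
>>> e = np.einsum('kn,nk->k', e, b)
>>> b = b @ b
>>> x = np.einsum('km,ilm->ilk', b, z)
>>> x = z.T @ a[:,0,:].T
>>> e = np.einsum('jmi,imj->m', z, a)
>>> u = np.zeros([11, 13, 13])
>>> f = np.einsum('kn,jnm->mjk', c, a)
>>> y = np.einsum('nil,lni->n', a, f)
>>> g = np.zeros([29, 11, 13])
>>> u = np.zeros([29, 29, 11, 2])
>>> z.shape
(13, 5, 11)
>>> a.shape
(11, 5, 13)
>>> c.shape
(5, 5)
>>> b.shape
(11, 11)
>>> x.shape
(11, 5, 11)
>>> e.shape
(5,)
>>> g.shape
(29, 11, 13)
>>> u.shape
(29, 29, 11, 2)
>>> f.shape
(13, 11, 5)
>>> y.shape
(11,)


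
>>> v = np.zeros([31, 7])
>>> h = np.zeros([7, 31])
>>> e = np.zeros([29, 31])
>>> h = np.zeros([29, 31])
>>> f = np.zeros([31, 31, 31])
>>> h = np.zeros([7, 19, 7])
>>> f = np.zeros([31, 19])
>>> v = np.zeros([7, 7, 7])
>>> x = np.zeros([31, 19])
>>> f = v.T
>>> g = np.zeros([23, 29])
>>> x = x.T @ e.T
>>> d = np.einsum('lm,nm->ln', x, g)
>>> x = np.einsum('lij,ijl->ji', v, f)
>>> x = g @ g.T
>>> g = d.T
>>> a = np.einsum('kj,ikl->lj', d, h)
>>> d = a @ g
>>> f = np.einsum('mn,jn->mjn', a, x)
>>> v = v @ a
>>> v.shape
(7, 7, 23)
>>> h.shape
(7, 19, 7)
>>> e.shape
(29, 31)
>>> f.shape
(7, 23, 23)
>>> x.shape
(23, 23)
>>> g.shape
(23, 19)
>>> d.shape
(7, 19)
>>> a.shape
(7, 23)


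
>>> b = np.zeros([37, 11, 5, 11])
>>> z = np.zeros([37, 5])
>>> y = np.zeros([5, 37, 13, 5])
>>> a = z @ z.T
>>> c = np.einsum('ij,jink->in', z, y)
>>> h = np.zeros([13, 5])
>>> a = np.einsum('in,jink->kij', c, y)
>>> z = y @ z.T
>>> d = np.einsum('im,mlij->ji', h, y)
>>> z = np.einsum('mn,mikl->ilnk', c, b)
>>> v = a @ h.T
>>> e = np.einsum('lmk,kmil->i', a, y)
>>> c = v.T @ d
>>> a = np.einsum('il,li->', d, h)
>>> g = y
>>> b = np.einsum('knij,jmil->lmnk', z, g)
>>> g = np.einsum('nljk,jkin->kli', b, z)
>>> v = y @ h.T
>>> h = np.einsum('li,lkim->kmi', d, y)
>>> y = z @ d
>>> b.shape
(5, 37, 11, 11)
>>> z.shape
(11, 11, 13, 5)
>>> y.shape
(11, 11, 13, 13)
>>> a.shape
()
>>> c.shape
(13, 37, 13)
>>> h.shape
(37, 5, 13)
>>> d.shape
(5, 13)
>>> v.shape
(5, 37, 13, 13)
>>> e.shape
(13,)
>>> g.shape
(11, 37, 13)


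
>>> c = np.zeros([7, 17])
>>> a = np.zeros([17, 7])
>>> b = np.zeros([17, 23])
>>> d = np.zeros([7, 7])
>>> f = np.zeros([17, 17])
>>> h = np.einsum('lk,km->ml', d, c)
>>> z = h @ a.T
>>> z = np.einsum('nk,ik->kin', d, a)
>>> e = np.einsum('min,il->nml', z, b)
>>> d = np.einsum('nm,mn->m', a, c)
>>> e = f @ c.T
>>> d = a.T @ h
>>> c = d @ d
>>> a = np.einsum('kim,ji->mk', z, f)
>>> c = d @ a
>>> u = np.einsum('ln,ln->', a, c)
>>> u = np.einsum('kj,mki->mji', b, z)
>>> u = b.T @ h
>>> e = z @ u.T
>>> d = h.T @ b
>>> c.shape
(7, 7)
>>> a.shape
(7, 7)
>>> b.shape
(17, 23)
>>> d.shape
(7, 23)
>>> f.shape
(17, 17)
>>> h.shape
(17, 7)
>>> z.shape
(7, 17, 7)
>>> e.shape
(7, 17, 23)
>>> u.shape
(23, 7)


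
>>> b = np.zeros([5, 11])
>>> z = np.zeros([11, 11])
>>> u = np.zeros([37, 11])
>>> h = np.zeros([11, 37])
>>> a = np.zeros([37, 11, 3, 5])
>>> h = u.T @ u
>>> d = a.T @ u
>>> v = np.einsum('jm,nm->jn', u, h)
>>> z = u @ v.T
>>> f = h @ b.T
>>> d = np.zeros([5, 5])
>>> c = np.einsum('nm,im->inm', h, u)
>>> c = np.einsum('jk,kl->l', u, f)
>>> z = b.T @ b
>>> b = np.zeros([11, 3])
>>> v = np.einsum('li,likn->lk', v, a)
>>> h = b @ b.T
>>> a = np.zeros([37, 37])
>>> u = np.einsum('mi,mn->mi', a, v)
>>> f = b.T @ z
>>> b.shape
(11, 3)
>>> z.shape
(11, 11)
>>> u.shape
(37, 37)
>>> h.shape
(11, 11)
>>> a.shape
(37, 37)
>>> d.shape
(5, 5)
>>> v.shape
(37, 3)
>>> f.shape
(3, 11)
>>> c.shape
(5,)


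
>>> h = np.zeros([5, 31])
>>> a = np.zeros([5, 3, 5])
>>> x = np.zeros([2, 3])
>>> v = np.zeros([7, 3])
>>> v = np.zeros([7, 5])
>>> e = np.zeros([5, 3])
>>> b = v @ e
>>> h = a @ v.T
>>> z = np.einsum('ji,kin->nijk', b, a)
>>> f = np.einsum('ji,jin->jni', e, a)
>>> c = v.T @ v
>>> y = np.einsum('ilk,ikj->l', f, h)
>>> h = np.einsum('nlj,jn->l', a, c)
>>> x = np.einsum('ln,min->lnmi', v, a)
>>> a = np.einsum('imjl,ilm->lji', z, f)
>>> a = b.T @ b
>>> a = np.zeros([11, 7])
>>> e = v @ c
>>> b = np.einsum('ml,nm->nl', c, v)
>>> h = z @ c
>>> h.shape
(5, 3, 7, 5)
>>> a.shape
(11, 7)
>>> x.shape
(7, 5, 5, 3)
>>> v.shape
(7, 5)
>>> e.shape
(7, 5)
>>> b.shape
(7, 5)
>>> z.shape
(5, 3, 7, 5)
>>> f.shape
(5, 5, 3)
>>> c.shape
(5, 5)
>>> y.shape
(5,)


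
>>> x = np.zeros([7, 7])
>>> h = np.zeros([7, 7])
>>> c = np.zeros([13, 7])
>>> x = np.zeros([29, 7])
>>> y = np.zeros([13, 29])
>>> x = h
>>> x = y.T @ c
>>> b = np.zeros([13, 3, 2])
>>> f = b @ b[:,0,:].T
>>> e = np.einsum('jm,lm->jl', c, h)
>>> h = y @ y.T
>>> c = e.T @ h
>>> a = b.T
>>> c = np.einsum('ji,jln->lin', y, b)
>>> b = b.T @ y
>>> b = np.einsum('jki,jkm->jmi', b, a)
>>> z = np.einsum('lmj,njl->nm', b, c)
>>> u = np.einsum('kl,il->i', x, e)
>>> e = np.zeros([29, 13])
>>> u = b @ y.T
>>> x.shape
(29, 7)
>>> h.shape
(13, 13)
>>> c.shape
(3, 29, 2)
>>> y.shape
(13, 29)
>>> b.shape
(2, 13, 29)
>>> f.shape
(13, 3, 13)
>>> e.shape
(29, 13)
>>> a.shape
(2, 3, 13)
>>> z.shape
(3, 13)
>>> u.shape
(2, 13, 13)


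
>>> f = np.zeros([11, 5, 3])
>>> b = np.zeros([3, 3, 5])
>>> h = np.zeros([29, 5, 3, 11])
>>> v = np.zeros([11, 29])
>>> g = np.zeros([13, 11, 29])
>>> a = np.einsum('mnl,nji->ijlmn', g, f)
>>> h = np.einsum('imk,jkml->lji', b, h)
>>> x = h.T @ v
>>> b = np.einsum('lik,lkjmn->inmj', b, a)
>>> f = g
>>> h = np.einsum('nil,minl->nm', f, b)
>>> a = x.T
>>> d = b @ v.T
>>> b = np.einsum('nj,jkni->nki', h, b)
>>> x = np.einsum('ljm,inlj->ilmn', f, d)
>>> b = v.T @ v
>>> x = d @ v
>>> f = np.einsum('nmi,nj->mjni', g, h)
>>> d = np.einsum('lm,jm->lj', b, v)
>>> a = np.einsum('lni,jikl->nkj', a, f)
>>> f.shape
(11, 3, 13, 29)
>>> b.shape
(29, 29)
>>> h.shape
(13, 3)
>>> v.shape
(11, 29)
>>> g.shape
(13, 11, 29)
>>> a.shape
(29, 13, 11)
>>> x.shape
(3, 11, 13, 29)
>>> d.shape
(29, 11)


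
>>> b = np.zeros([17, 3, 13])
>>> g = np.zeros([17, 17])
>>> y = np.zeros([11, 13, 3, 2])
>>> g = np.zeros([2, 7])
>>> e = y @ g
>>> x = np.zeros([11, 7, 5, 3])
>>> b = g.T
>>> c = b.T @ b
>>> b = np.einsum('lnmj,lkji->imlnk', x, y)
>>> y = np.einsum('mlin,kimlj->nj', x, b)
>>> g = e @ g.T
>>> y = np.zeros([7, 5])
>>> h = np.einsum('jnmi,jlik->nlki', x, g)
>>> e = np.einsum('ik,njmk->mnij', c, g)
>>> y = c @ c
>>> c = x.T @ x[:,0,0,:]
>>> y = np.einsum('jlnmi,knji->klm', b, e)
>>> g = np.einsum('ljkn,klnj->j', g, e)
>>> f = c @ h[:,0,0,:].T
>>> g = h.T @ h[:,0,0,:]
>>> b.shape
(2, 5, 11, 7, 13)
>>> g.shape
(3, 2, 13, 3)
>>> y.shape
(3, 5, 7)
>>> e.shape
(3, 11, 2, 13)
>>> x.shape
(11, 7, 5, 3)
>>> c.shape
(3, 5, 7, 3)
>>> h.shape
(7, 13, 2, 3)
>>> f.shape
(3, 5, 7, 7)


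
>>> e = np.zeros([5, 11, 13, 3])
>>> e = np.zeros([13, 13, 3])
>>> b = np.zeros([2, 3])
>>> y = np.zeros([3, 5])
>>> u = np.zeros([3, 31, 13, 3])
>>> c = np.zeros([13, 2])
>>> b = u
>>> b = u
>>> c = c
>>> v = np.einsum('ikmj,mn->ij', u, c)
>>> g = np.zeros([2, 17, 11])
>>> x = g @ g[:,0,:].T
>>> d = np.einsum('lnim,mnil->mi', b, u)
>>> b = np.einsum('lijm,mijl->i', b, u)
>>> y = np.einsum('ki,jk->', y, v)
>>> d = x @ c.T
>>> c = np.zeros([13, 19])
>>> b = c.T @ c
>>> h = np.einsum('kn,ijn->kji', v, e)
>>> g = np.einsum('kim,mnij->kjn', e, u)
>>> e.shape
(13, 13, 3)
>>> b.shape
(19, 19)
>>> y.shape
()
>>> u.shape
(3, 31, 13, 3)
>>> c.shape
(13, 19)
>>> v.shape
(3, 3)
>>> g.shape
(13, 3, 31)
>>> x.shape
(2, 17, 2)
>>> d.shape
(2, 17, 13)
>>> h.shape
(3, 13, 13)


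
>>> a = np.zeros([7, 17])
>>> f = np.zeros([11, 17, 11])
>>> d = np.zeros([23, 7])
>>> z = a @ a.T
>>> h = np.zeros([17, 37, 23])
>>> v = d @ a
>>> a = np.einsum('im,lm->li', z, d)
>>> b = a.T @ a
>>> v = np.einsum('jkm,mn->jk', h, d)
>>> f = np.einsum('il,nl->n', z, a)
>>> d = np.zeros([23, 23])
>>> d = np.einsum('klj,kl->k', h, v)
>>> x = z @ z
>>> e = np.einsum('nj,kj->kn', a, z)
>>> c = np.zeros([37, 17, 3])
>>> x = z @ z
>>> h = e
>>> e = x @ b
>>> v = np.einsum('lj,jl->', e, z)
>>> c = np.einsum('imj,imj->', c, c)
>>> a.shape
(23, 7)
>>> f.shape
(23,)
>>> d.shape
(17,)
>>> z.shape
(7, 7)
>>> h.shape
(7, 23)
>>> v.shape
()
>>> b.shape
(7, 7)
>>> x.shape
(7, 7)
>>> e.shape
(7, 7)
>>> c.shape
()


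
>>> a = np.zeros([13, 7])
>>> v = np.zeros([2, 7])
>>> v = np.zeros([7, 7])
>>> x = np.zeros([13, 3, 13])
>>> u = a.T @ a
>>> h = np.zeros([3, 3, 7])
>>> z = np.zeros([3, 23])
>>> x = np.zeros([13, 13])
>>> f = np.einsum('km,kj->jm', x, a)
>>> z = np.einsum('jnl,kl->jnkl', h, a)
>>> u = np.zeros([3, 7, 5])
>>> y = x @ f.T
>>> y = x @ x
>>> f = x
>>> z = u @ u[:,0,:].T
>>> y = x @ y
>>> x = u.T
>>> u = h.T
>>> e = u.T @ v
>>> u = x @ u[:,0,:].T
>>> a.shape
(13, 7)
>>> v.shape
(7, 7)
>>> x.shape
(5, 7, 3)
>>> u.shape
(5, 7, 7)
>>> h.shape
(3, 3, 7)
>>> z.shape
(3, 7, 3)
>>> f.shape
(13, 13)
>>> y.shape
(13, 13)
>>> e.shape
(3, 3, 7)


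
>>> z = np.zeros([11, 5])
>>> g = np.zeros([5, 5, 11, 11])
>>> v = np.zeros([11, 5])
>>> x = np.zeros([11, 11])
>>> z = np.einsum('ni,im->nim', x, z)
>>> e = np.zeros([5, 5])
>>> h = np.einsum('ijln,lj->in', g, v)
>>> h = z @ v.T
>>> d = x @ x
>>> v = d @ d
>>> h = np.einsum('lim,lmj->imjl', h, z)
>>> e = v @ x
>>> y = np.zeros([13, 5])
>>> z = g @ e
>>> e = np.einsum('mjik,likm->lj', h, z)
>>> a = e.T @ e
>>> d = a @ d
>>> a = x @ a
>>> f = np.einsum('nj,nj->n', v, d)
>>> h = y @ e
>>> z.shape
(5, 5, 11, 11)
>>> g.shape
(5, 5, 11, 11)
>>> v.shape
(11, 11)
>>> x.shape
(11, 11)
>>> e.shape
(5, 11)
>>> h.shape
(13, 11)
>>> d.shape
(11, 11)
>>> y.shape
(13, 5)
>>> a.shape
(11, 11)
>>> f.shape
(11,)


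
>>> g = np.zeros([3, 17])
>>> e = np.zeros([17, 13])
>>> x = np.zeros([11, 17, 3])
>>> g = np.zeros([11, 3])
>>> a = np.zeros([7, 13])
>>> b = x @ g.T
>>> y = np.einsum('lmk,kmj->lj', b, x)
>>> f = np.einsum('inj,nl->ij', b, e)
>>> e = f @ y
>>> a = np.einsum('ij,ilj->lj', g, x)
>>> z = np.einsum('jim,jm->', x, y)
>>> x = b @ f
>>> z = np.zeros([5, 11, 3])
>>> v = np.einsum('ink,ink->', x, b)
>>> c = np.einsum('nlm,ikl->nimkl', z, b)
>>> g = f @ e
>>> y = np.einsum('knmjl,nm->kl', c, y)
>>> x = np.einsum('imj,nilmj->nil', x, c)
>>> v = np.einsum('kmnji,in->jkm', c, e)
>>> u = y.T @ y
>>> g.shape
(11, 3)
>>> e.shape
(11, 3)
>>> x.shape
(5, 11, 3)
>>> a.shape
(17, 3)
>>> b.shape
(11, 17, 11)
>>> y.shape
(5, 11)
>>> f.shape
(11, 11)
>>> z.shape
(5, 11, 3)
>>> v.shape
(17, 5, 11)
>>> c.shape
(5, 11, 3, 17, 11)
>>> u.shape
(11, 11)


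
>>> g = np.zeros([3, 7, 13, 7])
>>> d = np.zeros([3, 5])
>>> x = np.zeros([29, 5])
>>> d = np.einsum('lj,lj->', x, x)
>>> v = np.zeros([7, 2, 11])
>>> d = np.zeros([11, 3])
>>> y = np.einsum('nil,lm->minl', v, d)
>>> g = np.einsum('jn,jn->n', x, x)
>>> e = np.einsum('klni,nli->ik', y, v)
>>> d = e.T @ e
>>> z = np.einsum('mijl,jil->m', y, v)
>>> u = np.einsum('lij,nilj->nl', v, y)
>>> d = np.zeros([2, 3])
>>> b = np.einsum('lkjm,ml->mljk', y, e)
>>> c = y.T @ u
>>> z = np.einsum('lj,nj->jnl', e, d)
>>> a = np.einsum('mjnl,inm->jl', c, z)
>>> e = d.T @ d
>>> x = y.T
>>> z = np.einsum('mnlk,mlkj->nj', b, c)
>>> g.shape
(5,)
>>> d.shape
(2, 3)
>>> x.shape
(11, 7, 2, 3)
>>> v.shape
(7, 2, 11)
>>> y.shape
(3, 2, 7, 11)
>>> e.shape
(3, 3)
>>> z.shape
(3, 7)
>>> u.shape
(3, 7)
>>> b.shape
(11, 3, 7, 2)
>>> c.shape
(11, 7, 2, 7)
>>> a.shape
(7, 7)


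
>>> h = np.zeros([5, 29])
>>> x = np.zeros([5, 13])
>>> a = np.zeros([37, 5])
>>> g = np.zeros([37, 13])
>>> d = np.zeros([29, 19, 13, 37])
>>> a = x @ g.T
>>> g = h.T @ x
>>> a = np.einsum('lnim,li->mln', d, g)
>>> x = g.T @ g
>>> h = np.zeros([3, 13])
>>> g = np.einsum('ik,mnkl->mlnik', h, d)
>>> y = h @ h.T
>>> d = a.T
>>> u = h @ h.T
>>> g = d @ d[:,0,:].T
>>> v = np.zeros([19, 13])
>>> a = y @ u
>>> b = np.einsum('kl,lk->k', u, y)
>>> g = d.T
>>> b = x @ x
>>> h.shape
(3, 13)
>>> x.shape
(13, 13)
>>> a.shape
(3, 3)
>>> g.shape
(37, 29, 19)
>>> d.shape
(19, 29, 37)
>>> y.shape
(3, 3)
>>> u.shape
(3, 3)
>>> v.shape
(19, 13)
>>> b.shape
(13, 13)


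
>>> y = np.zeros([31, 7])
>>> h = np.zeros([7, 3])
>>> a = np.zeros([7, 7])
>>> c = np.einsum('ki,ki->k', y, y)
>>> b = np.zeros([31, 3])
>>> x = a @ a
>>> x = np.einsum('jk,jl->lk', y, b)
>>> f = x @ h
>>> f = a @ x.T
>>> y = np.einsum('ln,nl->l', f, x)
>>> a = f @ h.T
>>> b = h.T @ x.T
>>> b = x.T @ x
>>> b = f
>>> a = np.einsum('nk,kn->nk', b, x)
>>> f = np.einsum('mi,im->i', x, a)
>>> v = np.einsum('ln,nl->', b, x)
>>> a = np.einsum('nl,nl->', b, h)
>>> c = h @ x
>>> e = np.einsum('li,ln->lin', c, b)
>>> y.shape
(7,)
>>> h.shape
(7, 3)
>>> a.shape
()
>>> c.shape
(7, 7)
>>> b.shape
(7, 3)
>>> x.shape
(3, 7)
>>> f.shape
(7,)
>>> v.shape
()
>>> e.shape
(7, 7, 3)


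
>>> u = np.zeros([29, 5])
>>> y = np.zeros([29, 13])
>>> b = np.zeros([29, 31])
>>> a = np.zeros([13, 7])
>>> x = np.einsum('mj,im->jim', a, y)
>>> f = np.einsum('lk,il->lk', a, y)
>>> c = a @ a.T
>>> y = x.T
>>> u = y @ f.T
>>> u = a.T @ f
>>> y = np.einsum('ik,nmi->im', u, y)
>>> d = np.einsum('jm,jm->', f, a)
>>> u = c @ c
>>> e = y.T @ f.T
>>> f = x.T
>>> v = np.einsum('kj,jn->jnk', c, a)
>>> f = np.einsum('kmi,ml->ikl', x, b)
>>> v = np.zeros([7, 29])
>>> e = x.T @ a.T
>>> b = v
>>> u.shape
(13, 13)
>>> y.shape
(7, 29)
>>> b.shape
(7, 29)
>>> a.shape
(13, 7)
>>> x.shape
(7, 29, 13)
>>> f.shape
(13, 7, 31)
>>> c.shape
(13, 13)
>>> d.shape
()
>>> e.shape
(13, 29, 13)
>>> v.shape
(7, 29)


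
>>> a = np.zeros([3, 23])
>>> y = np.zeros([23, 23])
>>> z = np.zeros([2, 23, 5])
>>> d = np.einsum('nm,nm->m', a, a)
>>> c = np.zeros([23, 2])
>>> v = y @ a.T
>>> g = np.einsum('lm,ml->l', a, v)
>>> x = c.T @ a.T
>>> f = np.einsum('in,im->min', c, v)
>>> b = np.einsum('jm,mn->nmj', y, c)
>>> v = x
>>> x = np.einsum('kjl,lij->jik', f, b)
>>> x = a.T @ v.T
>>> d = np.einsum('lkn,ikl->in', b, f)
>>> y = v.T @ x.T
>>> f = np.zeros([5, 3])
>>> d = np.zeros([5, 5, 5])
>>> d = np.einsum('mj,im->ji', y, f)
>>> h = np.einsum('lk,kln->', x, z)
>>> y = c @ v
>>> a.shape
(3, 23)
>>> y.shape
(23, 3)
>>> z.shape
(2, 23, 5)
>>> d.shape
(23, 5)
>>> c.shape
(23, 2)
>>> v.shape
(2, 3)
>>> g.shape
(3,)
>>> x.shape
(23, 2)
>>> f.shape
(5, 3)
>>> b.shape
(2, 23, 23)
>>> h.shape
()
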